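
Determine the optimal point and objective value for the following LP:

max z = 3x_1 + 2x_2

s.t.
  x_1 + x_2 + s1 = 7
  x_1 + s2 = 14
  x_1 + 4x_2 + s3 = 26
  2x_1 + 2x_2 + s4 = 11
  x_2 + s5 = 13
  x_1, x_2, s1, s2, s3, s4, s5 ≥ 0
x_1 = 5.5, x_2 = 0, z = 16.5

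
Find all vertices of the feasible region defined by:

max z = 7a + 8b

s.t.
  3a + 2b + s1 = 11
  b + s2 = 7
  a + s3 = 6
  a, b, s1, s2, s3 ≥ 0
Each vertex is the intersection of two constraint boundaries that also satisfies all remaining constraints:
  a = 0 and b = 0 → (0, 0)
  3a + 2b = 11 and b = 0 → (3.667, 0)
  3a + 2b = 11 and a = 0 → (0, 5.5)

Vertices: (0, 0), (3.667, 0), (0, 5.5)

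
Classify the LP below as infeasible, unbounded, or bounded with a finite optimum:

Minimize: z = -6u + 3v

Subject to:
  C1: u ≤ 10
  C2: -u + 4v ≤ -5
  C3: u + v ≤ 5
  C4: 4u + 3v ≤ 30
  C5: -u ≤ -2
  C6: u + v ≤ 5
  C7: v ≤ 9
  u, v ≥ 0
The point (5, 0) satisfies every constraint, so the LP is feasible; the constraints give u ≤ 10 and v ≤ 9, which with u, v ≥ 0 keep the feasible region inside a bounded box. A feasible, bounded LP attains a finite optimum at a vertex.

The LP has an optimal solution: (5, 0) with z = -30.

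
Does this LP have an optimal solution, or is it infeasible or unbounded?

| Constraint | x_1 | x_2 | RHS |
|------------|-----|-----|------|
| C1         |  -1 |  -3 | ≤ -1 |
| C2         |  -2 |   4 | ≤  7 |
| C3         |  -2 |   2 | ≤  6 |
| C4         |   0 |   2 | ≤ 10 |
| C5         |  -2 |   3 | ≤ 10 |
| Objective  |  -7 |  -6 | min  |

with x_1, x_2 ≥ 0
Feasible point: (0, 1) satisfies every constraint, so the LP is feasible.
Direction d = (1, 0): for each constraint row a, a·d ≤ 0 —
  (-1)(1) + (-3)(0) = -1 ≤ 0
  (-2)(1) + (4)(0) = -2 ≤ 0
  (-2)(1) + (2)(0) = -2 ≤ 0
  (0)(1) + (2)(0) = 0 ≤ 0
  (-2)(1) + (3)(0) = -2 ≤ 0
and d ≥ 0, so (0, 1) + t·d stays feasible for every t ≥ 0. Along this ray z = -7x_1 - 6x_2 changes by -7 per unit t, so z → −∞.

Unbounded: there is a feasible ray along which z → −∞.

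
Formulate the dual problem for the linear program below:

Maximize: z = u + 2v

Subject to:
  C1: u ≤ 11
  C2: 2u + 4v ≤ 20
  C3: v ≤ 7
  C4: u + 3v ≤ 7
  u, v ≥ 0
Minimize: z = 11y1 + 20y2 + 7y3 + 7y4

Subject to:
  C1: -y1 - 2y2 - y4 ≤ -1
  C2: -4y2 - y3 - 3y4 ≤ -2
  y1, y2, y3, y4 ≥ 0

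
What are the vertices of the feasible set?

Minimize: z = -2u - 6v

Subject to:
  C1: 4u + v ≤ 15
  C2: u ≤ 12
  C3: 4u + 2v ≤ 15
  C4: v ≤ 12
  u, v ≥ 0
Each vertex is the intersection of two constraint boundaries that also satisfies all remaining constraints:
  u = 0 and v = 0 → (0, 0)
  4u + v = 15 and 4u + 2v = 15 → (3.75, 0)
  4u + 2v = 15 and u = 0 → (0, 7.5)

Vertices: (0, 0), (3.75, 0), (0, 7.5)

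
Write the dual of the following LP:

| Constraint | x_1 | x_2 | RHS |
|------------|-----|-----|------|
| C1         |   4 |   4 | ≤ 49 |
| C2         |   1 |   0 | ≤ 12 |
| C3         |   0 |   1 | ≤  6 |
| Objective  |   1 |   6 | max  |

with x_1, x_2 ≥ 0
Minimize: z = 49y1 + 12y2 + 6y3

Subject to:
  C1: -4y1 - y2 ≤ -1
  C2: -4y1 - y3 ≤ -6
  y1, y2, y3 ≥ 0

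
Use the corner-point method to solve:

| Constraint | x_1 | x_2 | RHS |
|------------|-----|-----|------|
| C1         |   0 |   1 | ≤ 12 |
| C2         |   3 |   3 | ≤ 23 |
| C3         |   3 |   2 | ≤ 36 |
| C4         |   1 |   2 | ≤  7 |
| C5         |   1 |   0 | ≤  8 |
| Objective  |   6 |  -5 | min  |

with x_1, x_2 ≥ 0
Each vertex is the intersection of two constraint boundaries that also satisfies all remaining constraints:
  x_1 = 0 and x_2 = 0 → (0, 0)
  x_1 + 2x_2 = 7 and x_2 = 0 → (7, 0)
  x_1 + 2x_2 = 7 and x_1 = 0 → (0, 3.5)

Evaluating z = 6x_1 - 5x_2 at each vertex:
  (0, 0): z = 0
  (7, 0): z = 42
  (0, 3.5): z = -17.5

The minimum is at (0, 3.5) with z = -17.5.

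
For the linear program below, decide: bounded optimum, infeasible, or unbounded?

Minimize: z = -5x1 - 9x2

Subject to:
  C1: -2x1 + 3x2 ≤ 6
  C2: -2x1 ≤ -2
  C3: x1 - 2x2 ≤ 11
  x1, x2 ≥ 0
Feasible point: (1, 0) satisfies every constraint, so the LP is feasible.
Direction d = (3, 2): for each constraint row a, a·d ≤ 0 —
  (-2)(3) + (3)(2) = 0 ≤ 0
  (-2)(3) + (0)(2) = -6 ≤ 0
  (1)(3) + (-2)(2) = -1 ≤ 0
and d ≥ 0, so (1, 0) + t·d stays feasible for every t ≥ 0. Along this ray z = -5x1 - 9x2 changes by -33 per unit t, so z → −∞.

Unbounded — the objective can decrease without bound over the feasible region.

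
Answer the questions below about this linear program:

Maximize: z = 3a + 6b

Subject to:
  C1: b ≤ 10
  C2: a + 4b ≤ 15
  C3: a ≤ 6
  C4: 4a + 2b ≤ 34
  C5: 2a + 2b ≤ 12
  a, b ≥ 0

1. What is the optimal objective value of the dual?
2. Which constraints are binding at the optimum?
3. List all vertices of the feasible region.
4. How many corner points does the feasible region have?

1. 27 (by strong duality, equal to the primal optimum)
2. C2, C5
3. (0, 0), (6, 0), (3, 3), (0, 3.75)
4. 4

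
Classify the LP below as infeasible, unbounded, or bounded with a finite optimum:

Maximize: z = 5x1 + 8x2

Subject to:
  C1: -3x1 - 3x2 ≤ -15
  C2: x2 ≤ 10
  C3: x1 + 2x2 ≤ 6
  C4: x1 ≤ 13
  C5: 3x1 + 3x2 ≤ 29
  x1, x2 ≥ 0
The point (6, 0) satisfies every constraint, so the LP is feasible; the constraints give x1 ≤ 13 and x2 ≤ 10, which with x1, x2 ≥ 0 keep the feasible region inside a bounded box. A feasible, bounded LP attains a finite optimum at a vertex.

Evaluating z = 5x1 + 8x2 at each vertex:
  (5, 0): z = 25
  (6, 0): z = 30
  (4, 1): z = 28

Feasible with finite optimum z* = 30 at (6, 0).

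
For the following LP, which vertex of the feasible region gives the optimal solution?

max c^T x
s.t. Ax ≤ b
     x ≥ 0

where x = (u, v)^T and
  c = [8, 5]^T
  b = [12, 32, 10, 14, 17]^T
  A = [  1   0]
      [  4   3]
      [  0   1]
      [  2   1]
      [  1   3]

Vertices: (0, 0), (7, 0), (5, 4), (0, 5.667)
Evaluating z = 8u + 5v at each vertex:
  (0, 0): z = 0
  (7, 0): z = 56
  (5, 4): z = 60
  (0, 5.667): z = 28.33

The largest value is z = 60, attained at (5, 4).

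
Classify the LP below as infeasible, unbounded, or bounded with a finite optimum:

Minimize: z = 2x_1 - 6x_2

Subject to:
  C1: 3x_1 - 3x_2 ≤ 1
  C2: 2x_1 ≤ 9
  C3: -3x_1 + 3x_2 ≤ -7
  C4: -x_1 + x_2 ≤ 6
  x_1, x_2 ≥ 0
C1 requires 3x_1 - 3x_2 ≤ 1, while C3 (-3x_1 + 3x_2 ≤ -7) is equivalent to 3x_1 - 3x_2 ≥ 7. Together they would need 7 ≤ 3x_1 - 3x_2 ≤ 1, which is impossible since 7 > 1. No point satisfies all constraints.

The feasible region is empty; the LP is infeasible.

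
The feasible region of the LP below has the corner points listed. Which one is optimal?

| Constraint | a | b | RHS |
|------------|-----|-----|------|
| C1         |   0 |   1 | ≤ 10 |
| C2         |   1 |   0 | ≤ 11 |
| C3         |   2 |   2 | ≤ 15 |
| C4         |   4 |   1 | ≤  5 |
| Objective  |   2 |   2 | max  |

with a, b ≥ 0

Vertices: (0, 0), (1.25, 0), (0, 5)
Evaluating z = 2a + 2b at each vertex:
  (0, 0): z = 0
  (1.25, 0): z = 2.5
  (0, 5): z = 10

The largest value is z = 10, attained at (0, 5).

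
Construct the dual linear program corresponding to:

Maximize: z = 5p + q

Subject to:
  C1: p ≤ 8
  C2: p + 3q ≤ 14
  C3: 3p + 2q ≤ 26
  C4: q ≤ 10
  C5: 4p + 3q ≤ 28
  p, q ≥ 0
Minimize: z = 8y1 + 14y2 + 26y3 + 10y4 + 28y5

Subject to:
  C1: -y1 - y2 - 3y3 - 4y5 ≤ -5
  C2: -3y2 - 2y3 - y4 - 3y5 ≤ -1
  y1, y2, y3, y4, y5 ≥ 0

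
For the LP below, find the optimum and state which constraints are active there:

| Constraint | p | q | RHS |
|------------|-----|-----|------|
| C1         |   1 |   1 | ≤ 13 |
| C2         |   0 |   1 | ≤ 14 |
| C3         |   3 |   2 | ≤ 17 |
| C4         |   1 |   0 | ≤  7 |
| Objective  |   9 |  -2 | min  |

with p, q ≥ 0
Optimal: p = 0, q = 8.5
Binding: C3, p ≥ 0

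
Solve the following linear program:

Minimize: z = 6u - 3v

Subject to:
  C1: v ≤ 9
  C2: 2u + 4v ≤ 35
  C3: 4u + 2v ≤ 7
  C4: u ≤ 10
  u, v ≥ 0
u = 0, v = 3.5, z = -10.5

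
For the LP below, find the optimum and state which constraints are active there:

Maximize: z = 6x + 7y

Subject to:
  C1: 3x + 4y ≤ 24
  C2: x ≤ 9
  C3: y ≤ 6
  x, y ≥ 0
Optimal: x = 8, y = 0
Binding: C1, y ≥ 0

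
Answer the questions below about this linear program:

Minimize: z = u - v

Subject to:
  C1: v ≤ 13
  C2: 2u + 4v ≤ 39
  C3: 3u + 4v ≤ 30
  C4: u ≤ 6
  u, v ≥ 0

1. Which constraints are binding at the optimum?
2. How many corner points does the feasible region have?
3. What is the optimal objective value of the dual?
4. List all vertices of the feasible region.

1. C3, u ≥ 0
2. 4
3. -7.5 (by strong duality, equal to the primal optimum)
4. (0, 0), (6, 0), (6, 3), (0, 7.5)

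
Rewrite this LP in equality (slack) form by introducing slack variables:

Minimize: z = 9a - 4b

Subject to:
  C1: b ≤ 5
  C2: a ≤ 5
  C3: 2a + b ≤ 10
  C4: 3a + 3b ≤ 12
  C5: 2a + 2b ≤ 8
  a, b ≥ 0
min z = 9a - 4b

s.t.
  b + s1 = 5
  a + s2 = 5
  2a + b + s3 = 10
  3a + 3b + s4 = 12
  2a + 2b + s5 = 8
  a, b, s1, s2, s3, s4, s5 ≥ 0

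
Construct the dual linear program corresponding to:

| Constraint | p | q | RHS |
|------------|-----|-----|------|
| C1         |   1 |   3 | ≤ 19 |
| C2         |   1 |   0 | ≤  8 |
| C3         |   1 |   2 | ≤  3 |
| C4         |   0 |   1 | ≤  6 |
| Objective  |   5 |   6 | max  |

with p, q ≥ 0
Minimize: z = 19y1 + 8y2 + 3y3 + 6y4

Subject to:
  C1: -y1 - y2 - y3 ≤ -5
  C2: -3y1 - 2y3 - y4 ≤ -6
  y1, y2, y3, y4 ≥ 0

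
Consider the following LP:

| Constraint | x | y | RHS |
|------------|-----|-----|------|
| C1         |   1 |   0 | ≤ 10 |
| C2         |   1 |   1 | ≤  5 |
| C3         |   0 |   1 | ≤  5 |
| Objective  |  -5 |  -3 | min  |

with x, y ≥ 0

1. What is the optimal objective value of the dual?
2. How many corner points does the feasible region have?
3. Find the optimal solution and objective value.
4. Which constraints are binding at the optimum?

1. -25 (by strong duality, equal to the primal optimum)
2. 3
3. x = 5, y = 0, z = -25
4. C2, y ≥ 0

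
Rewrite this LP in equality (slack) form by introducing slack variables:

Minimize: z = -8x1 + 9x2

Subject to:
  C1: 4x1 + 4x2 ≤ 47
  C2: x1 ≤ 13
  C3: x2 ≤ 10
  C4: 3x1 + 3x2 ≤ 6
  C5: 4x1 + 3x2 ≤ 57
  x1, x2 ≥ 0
min z = -8x1 + 9x2

s.t.
  4x1 + 4x2 + s1 = 47
  x1 + s2 = 13
  x2 + s3 = 10
  3x1 + 3x2 + s4 = 6
  4x1 + 3x2 + s5 = 57
  x1, x2, s1, s2, s3, s4, s5 ≥ 0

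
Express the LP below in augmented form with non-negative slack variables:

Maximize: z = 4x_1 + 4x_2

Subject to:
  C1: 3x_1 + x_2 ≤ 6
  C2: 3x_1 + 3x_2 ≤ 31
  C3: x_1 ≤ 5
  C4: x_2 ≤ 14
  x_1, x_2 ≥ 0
max z = 4x_1 + 4x_2

s.t.
  3x_1 + x_2 + s1 = 6
  3x_1 + 3x_2 + s2 = 31
  x_1 + s3 = 5
  x_2 + s4 = 14
  x_1, x_2, s1, s2, s3, s4 ≥ 0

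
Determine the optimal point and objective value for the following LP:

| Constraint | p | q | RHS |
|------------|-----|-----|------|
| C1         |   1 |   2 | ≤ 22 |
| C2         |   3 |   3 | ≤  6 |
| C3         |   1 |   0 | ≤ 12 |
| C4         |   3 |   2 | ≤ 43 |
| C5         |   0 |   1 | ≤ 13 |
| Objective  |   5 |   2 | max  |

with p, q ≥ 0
Each vertex is the intersection of two constraint boundaries that also satisfies all remaining constraints:
  p = 0 and q = 0 → (0, 0)
  3p + 3q = 6 and q = 0 → (2, 0)
  3p + 3q = 6 and p = 0 → (0, 2)

Evaluating z = 5p + 2q at each vertex:
  (0, 0): z = 0
  (2, 0): z = 10
  (0, 2): z = 4

The maximum is at (2, 0) with z = 10.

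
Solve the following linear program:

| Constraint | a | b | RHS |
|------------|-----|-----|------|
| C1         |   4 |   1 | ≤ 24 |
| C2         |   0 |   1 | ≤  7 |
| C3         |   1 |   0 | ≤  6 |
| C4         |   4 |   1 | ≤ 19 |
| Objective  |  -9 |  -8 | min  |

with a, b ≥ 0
Each vertex is the intersection of two constraint boundaries that also satisfies all remaining constraints:
  a = 0 and b = 0 → (0, 0)
  4a + b = 19 and b = 0 → (4.75, 0)
  b = 7 and 4a + b = 19 → (3, 7)
  b = 7 and a = 0 → (0, 7)

Evaluating z = -9a - 8b at each vertex:
  (0, 0): z = 0
  (4.75, 0): z = -42.75
  (3, 7): z = -83
  (0, 7): z = -56

The minimum is at (3, 7) with z = -83.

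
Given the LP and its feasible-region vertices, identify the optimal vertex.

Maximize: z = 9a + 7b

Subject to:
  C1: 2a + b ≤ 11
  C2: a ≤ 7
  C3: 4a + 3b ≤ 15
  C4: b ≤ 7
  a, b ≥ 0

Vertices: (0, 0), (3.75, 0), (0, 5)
(0, 5) with z = 35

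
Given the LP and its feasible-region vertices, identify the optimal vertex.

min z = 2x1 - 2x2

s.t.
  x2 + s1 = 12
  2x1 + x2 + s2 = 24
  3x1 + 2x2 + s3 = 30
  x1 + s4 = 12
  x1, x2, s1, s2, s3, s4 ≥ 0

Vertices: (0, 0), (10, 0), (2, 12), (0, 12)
Evaluating z = 2x1 - 2x2 at each vertex:
  (0, 0): z = 0
  (10, 0): z = 20
  (2, 12): z = -20
  (0, 12): z = -24

The smallest value is z = -24, attained at (0, 12).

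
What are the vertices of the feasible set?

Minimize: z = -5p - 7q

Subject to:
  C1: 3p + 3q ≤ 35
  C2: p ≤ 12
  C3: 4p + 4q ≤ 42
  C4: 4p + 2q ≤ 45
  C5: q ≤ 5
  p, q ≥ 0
Each vertex is the intersection of two constraint boundaries that also satisfies all remaining constraints:
  p = 0 and q = 0 → (0, 0)
  4p + 4q = 42 and q = 0 → (10.5, 0)
  4p + 4q = 42 and q = 5 → (5.5, 5)
  q = 5 and p = 0 → (0, 5)

Vertices: (0, 0), (10.5, 0), (5.5, 5), (0, 5)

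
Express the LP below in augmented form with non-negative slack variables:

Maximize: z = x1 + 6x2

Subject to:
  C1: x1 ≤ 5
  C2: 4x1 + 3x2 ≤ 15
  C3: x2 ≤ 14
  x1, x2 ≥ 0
max z = x1 + 6x2

s.t.
  x1 + s1 = 5
  4x1 + 3x2 + s2 = 15
  x2 + s3 = 14
  x1, x2, s1, s2, s3 ≥ 0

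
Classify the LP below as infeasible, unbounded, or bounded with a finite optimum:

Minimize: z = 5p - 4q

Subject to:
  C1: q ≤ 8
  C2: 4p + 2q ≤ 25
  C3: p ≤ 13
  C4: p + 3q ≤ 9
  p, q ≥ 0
The point (0, 3) satisfies every constraint, so the LP is feasible; the constraints give p ≤ 13 and q ≤ 8, which with p, q ≥ 0 keep the feasible region inside a bounded box. A feasible, bounded LP attains a finite optimum at a vertex.

The LP has an optimal solution: (0, 3) with z = -12.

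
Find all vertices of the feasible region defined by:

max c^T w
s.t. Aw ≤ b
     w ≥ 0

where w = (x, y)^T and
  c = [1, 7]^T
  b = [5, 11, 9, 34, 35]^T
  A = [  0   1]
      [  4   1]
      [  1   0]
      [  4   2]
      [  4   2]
Each vertex is the intersection of two constraint boundaries that also satisfies all remaining constraints:
  x = 0 and y = 0 → (0, 0)
  4x + y = 11 and y = 0 → (2.75, 0)
  y = 5 and 4x + y = 11 → (1.5, 5)
  y = 5 and x = 0 → (0, 5)

Vertices: (0, 0), (2.75, 0), (1.5, 5), (0, 5)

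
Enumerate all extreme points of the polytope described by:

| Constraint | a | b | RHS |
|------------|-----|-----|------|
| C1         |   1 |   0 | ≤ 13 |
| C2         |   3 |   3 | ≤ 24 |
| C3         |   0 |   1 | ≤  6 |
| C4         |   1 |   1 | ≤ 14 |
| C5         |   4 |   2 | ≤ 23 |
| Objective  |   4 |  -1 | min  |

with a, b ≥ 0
Each vertex is the intersection of two constraint boundaries that also satisfies all remaining constraints:
  a = 0 and b = 0 → (0, 0)
  4a + 2b = 23 and b = 0 → (5.75, 0)
  3a + 3b = 24 and 4a + 2b = 23 → (3.5, 4.5)
  3a + 3b = 24 and b = 6 → (2, 6)
  b = 6 and a = 0 → (0, 6)

Vertices: (0, 0), (5.75, 0), (3.5, 4.5), (2, 6), (0, 6)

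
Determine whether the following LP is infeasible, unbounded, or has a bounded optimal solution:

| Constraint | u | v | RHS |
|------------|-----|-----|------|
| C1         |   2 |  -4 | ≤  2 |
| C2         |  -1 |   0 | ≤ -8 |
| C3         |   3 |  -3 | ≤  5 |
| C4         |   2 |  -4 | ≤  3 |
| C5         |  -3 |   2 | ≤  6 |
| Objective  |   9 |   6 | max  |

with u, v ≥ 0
Feasible point: (8, 7) satisfies every constraint, so the LP is feasible.
Direction d = (1, 1): for each constraint row a, a·d ≤ 0 —
  (2)(1) + (-4)(1) = -2 ≤ 0
  (-1)(1) + (0)(1) = -1 ≤ 0
  (3)(1) + (-3)(1) = 0 ≤ 0
  (2)(1) + (-4)(1) = -2 ≤ 0
  (-3)(1) + (2)(1) = -1 ≤ 0
and d ≥ 0, so (8, 7) + t·d stays feasible for every t ≥ 0. Along this ray z = 9u + 6v changes by 15 per unit t, so z → +∞.

The LP is unbounded; z can be made arbitrarily large.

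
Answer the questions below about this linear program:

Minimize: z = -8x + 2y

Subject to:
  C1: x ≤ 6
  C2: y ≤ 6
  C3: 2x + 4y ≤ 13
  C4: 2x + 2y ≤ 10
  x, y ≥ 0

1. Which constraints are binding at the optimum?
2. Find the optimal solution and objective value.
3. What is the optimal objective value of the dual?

1. C4, y ≥ 0
2. x = 5, y = 0, z = -40
3. -40 (by strong duality, equal to the primal optimum)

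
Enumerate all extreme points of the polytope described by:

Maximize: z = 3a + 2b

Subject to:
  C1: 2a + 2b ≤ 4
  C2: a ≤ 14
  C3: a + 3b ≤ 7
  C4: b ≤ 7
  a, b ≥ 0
Each vertex is the intersection of two constraint boundaries that also satisfies all remaining constraints:
  a = 0 and b = 0 → (0, 0)
  2a + 2b = 4 and b = 0 → (2, 0)
  2a + 2b = 4 and a = 0 → (0, 2)

Vertices: (0, 0), (2, 0), (0, 2)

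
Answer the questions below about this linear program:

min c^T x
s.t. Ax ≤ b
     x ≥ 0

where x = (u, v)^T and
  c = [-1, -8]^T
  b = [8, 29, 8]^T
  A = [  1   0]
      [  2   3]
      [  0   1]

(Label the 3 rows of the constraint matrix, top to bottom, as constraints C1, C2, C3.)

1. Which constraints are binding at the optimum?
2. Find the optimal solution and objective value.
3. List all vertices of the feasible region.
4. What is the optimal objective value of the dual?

1. C2, C3
2. u = 2.5, v = 8, z = -66.5
3. (0, 0), (8, 0), (8, 4.333), (2.5, 8), (0, 8)
4. -66.5 (by strong duality, equal to the primal optimum)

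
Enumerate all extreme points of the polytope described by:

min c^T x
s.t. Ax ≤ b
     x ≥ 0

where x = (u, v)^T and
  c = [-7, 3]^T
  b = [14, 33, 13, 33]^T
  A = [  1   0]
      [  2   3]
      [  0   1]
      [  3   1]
Each vertex is the intersection of two constraint boundaries that also satisfies all remaining constraints:
  u = 0 and v = 0 → (0, 0)
  3u + v = 33 and v = 0 → (11, 0)
  2u + 3v = 33 and 3u + v = 33 → (9.429, 4.714)
  2u + 3v = 33 and u = 0 → (0, 11)

Vertices: (0, 0), (11, 0), (9.429, 4.714), (0, 11)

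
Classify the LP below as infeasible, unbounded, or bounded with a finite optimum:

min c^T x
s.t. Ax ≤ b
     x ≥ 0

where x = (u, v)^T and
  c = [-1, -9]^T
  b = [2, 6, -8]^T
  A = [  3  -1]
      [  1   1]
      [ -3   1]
One constraint requires 3u - v ≤ 2, while the constraint -3u + v ≤ -8 is equivalent to 3u - v ≥ 8. Together they would need 8 ≤ 3u - v ≤ 2, which is impossible since 8 > 2. No point satisfies all constraints.

Infeasible — the constraint set is empty.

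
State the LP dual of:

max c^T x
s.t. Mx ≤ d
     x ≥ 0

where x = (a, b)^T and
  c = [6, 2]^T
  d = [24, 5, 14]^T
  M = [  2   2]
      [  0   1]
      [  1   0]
Minimize: z = 24y1 + 5y2 + 14y3

Subject to:
  C1: -2y1 - y3 ≤ -6
  C2: -2y1 - y2 ≤ -2
  y1, y2, y3 ≥ 0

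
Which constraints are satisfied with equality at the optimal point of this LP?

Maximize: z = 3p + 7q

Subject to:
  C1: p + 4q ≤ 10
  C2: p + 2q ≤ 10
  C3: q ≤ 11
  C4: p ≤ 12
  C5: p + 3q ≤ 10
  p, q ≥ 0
Optimal: p = 10, q = 0
Slack at optimum:
  C1: slack = 0 (binding)
  C2: slack = 0 (binding)
  C3: slack = 11
  C4: slack = 2
  C5: slack = 0 (binding)
  p ≥ 0: p = 10
  q ≥ 0: q = 0 (binding)
Binding constraints: C1, C2, C5, q ≥ 0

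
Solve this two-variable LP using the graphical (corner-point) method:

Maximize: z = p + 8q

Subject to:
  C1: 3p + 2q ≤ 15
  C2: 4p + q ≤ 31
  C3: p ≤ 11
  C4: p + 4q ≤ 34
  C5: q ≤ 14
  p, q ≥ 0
Each vertex is the intersection of two constraint boundaries that also satisfies all remaining constraints:
  p = 0 and q = 0 → (0, 0)
  3p + 2q = 15 and q = 0 → (5, 0)
  3p + 2q = 15 and p = 0 → (0, 7.5)

Evaluating z = p + 8q at each vertex:
  (0, 0): z = 0
  (5, 0): z = 5
  (0, 7.5): z = 60

The maximum is at (0, 7.5) with z = 60.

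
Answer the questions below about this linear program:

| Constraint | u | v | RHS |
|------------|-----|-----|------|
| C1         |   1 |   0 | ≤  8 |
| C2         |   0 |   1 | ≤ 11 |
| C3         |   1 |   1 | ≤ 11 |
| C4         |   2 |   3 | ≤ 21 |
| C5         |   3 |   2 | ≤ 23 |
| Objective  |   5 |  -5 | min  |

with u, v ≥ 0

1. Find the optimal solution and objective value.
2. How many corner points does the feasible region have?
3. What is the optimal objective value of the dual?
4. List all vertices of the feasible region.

1. u = 0, v = 7, z = -35
2. 4
3. -35 (by strong duality, equal to the primal optimum)
4. (0, 0), (7.667, 0), (5.4, 3.4), (0, 7)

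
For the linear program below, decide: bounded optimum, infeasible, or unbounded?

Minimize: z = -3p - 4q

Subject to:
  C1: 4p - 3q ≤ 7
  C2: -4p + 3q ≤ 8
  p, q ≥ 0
Feasible point: (0, 0) satisfies every constraint, so the LP is feasible.
Direction d = (3, 4): for each constraint row a, a·d ≤ 0 —
  (4)(3) + (-3)(4) = 0 ≤ 0
  (-4)(3) + (3)(4) = 0 ≤ 0
and d ≥ 0, so (0, 0) + t·d stays feasible for every t ≥ 0. Along this ray z = -3p - 4q changes by -25 per unit t, so z → −∞.

The LP is unbounded; z can be made arbitrarily small.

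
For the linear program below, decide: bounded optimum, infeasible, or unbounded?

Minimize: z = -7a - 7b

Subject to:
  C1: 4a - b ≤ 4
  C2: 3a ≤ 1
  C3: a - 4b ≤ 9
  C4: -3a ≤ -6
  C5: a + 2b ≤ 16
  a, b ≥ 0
C2 requires 3a ≤ 1, while C4 (-3a ≤ -6) is equivalent to 3a ≥ 6. Together they would need 6 ≤ 3a ≤ 1, which is impossible since 6 > 1. No point satisfies all constraints.

Infeasible: no point satisfies all constraints simultaneously.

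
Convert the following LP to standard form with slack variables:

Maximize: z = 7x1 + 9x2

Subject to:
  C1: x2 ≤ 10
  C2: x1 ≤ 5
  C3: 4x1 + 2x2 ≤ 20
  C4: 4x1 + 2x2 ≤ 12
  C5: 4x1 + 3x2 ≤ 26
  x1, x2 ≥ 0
max z = 7x1 + 9x2

s.t.
  x2 + s1 = 10
  x1 + s2 = 5
  4x1 + 2x2 + s3 = 20
  4x1 + 2x2 + s4 = 12
  4x1 + 3x2 + s5 = 26
  x1, x2, s1, s2, s3, s4, s5 ≥ 0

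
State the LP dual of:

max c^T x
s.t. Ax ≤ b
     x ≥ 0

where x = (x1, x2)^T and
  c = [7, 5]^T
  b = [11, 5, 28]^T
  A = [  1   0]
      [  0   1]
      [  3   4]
Minimize: z = 11y1 + 5y2 + 28y3

Subject to:
  C1: -y1 - 3y3 ≤ -7
  C2: -y2 - 4y3 ≤ -5
  y1, y2, y3 ≥ 0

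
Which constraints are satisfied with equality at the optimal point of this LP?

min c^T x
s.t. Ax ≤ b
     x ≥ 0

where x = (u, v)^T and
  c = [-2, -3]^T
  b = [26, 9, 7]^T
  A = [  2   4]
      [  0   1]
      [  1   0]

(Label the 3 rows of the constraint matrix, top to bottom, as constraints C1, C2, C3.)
Optimal: u = 7, v = 3
Binding: C1, C3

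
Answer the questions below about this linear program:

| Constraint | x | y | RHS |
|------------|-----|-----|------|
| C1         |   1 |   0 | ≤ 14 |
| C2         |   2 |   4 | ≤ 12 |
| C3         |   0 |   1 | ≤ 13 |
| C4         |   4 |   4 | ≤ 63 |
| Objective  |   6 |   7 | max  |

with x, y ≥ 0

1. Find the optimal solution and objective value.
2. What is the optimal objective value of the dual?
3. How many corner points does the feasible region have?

1. x = 6, y = 0, z = 36
2. 36 (by strong duality, equal to the primal optimum)
3. 3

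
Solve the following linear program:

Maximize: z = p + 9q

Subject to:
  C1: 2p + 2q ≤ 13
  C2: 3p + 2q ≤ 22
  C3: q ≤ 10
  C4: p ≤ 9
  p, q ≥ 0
Each vertex is the intersection of two constraint boundaries that also satisfies all remaining constraints:
  p = 0 and q = 0 → (0, 0)
  2p + 2q = 13 and q = 0 → (6.5, 0)
  2p + 2q = 13 and p = 0 → (0, 6.5)

Evaluating z = p + 9q at each vertex:
  (0, 0): z = 0
  (6.5, 0): z = 6.5
  (0, 6.5): z = 58.5

The maximum is at (0, 6.5) with z = 58.5.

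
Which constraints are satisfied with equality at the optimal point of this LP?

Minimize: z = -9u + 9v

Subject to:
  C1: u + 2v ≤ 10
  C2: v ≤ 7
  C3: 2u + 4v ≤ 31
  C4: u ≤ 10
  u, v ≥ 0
Optimal: u = 10, v = 0
Slack at optimum:
  C1: slack = 0 (binding)
  C2: slack = 7
  C3: slack = 11
  C4: slack = 0 (binding)
  u ≥ 0: u = 10
  v ≥ 0: v = 0 (binding)
Binding constraints: C1, C4, v ≥ 0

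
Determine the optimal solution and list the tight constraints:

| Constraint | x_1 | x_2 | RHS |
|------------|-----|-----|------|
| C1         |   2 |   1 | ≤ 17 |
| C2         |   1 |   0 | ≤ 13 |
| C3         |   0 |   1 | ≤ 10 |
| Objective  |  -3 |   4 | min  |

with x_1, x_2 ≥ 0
Optimal: x_1 = 8.5, x_2 = 0
Binding: C1, x_2 ≥ 0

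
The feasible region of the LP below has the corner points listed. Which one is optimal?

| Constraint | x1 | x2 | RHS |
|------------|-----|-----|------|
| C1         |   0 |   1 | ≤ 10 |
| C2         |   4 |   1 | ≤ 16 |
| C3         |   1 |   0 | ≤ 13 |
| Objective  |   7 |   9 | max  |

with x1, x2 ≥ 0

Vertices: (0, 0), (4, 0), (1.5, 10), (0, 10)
Evaluating z = 7x1 + 9x2 at each vertex:
  (0, 0): z = 0
  (4, 0): z = 28
  (1.5, 10): z = 100.5
  (0, 10): z = 90

The largest value is z = 100.5, attained at (1.5, 10).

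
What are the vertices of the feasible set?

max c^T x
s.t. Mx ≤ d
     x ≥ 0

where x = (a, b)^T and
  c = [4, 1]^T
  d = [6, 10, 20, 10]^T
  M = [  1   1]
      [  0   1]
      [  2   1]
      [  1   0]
Each vertex is the intersection of two constraint boundaries that also satisfies all remaining constraints:
  a = 0 and b = 0 → (0, 0)
  a + b = 6 and b = 0 → (6, 0)
  a + b = 6 and a = 0 → (0, 6)

Vertices: (0, 0), (6, 0), (0, 6)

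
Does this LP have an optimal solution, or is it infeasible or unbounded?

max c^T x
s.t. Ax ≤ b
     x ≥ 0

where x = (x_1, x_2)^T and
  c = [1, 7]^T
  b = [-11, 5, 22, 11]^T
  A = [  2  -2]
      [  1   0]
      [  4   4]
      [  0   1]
The point (0, 5.5) satisfies every constraint, so the LP is feasible; the constraints give x_1 ≤ 5 and x_2 ≤ 11, which with x_1, x_2 ≥ 0 keep the feasible region inside a bounded box. A feasible, bounded LP attains a finite optimum at a vertex.

Bounded optimum: z* = 38.5 at (0, 5.5).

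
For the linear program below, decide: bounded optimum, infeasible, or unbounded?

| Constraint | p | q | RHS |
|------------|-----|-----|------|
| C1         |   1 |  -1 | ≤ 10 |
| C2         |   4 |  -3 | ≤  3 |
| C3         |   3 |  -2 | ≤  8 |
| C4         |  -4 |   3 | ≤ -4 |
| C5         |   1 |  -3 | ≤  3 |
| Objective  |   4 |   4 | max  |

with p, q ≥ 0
C2 requires 4p - 3q ≤ 3, while C4 (-4p + 3q ≤ -4) is equivalent to 4p - 3q ≥ 4. Together they would need 4 ≤ 4p - 3q ≤ 3, which is impossible since 4 > 3. No point satisfies all constraints.

The feasible region is empty; the LP is infeasible.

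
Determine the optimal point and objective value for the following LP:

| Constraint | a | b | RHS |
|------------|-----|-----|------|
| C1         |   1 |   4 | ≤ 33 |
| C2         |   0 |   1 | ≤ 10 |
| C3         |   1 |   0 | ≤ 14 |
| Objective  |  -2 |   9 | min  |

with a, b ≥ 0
Each vertex is the intersection of two constraint boundaries that also satisfies all remaining constraints:
  a = 0 and b = 0 → (0, 0)
  a = 14 and b = 0 → (14, 0)
  a + 4b = 33 and a = 14 → (14, 4.75)
  a + 4b = 33 and a = 0 → (0, 8.25)

Evaluating z = -2a + 9b at each vertex:
  (0, 0): z = 0
  (14, 0): z = -28
  (14, 4.75): z = 14.75
  (0, 8.25): z = 74.25

The minimum is at (14, 0) with z = -28.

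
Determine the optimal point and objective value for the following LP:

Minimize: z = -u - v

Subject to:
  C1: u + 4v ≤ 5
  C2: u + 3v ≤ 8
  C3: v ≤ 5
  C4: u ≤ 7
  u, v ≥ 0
u = 5, v = 0, z = -5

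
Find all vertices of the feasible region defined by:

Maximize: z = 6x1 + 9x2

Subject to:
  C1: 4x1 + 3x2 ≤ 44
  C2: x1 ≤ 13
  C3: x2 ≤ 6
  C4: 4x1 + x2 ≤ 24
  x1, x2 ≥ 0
Each vertex is the intersection of two constraint boundaries that also satisfies all remaining constraints:
  x1 = 0 and x2 = 0 → (0, 0)
  4x1 + x2 = 24 and x2 = 0 → (6, 0)
  x2 = 6 and 4x1 + x2 = 24 → (4.5, 6)
  x2 = 6 and x1 = 0 → (0, 6)

Vertices: (0, 0), (6, 0), (4.5, 6), (0, 6)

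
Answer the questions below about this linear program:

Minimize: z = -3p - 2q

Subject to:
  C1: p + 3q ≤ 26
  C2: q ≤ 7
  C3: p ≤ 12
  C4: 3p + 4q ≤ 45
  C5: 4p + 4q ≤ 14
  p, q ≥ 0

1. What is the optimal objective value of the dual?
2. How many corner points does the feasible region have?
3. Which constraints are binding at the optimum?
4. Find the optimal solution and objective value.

1. -10.5 (by strong duality, equal to the primal optimum)
2. 3
3. C5, q ≥ 0
4. p = 3.5, q = 0, z = -10.5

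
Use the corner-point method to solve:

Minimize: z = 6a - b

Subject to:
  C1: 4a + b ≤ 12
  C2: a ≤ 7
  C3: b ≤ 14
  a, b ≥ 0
Each vertex is the intersection of two constraint boundaries that also satisfies all remaining constraints:
  a = 0 and b = 0 → (0, 0)
  4a + b = 12 and b = 0 → (3, 0)
  4a + b = 12 and a = 0 → (0, 12)

Evaluating z = 6a - b at each vertex:
  (0, 0): z = 0
  (3, 0): z = 18
  (0, 12): z = -12

The minimum is at (0, 12) with z = -12.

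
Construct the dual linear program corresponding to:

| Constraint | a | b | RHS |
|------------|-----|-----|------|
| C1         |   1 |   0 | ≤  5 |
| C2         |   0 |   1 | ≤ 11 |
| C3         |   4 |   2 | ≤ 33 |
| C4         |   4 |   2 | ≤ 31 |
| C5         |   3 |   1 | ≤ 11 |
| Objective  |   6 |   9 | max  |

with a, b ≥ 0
Minimize: z = 5y1 + 11y2 + 33y3 + 31y4 + 11y5

Subject to:
  C1: -y1 - 4y3 - 4y4 - 3y5 ≤ -6
  C2: -y2 - 2y3 - 2y4 - y5 ≤ -9
  y1, y2, y3, y4, y5 ≥ 0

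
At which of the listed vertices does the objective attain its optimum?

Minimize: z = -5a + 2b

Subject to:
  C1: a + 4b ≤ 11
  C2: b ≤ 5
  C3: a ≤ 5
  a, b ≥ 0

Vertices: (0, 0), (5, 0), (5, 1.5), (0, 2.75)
Evaluating z = -5a + 2b at each vertex:
  (0, 0): z = 0
  (5, 0): z = -25
  (5, 1.5): z = -22
  (0, 2.75): z = 5.5

The smallest value is z = -25, attained at (5, 0).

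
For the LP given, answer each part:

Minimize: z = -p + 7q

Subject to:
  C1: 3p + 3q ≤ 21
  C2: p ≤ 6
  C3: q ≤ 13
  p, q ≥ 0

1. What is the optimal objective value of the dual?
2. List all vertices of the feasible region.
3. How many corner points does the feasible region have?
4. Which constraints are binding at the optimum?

1. -6 (by strong duality, equal to the primal optimum)
2. (0, 0), (6, 0), (6, 1), (0, 7)
3. 4
4. C2, q ≥ 0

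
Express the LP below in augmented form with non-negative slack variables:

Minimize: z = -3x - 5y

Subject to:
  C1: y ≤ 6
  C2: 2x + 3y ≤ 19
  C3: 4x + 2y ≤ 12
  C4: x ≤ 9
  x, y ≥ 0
min z = -3x - 5y

s.t.
  y + s1 = 6
  2x + 3y + s2 = 19
  4x + 2y + s3 = 12
  x + s4 = 9
  x, y, s1, s2, s3, s4 ≥ 0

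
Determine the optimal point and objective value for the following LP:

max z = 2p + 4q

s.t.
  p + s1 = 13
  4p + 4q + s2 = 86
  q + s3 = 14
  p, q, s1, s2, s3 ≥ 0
Each vertex is the intersection of two constraint boundaries that also satisfies all remaining constraints:
  p = 0 and q = 0 → (0, 0)
  p = 13 and q = 0 → (13, 0)
  p = 13 and 4p + 4q = 86 → (13, 8.5)
  4p + 4q = 86 and q = 14 → (7.5, 14)
  q = 14 and p = 0 → (0, 14)

Evaluating z = 2p + 4q at each vertex:
  (0, 0): z = 0
  (13, 0): z = 26
  (13, 8.5): z = 60
  (7.5, 14): z = 71
  (0, 14): z = 56

The maximum is at (7.5, 14) with z = 71.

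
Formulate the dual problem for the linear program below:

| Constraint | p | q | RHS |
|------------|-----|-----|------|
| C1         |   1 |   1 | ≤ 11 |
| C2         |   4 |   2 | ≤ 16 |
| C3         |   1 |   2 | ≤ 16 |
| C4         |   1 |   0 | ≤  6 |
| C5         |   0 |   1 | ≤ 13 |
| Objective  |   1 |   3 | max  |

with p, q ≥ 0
Minimize: z = 11y1 + 16y2 + 16y3 + 6y4 + 13y5

Subject to:
  C1: -y1 - 4y2 - y3 - y4 ≤ -1
  C2: -y1 - 2y2 - 2y3 - y5 ≤ -3
  y1, y2, y3, y4, y5 ≥ 0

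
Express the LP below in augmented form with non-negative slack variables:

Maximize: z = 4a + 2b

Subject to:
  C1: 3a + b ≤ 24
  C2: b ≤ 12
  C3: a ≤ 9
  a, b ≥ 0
max z = 4a + 2b

s.t.
  3a + b + s1 = 24
  b + s2 = 12
  a + s3 = 9
  a, b, s1, s2, s3 ≥ 0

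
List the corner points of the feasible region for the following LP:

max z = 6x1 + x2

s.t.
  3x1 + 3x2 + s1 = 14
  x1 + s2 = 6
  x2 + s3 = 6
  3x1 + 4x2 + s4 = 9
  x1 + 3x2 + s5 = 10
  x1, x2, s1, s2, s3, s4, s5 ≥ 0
Each vertex is the intersection of two constraint boundaries that also satisfies all remaining constraints:
  x1 = 0 and x2 = 0 → (0, 0)
  3x1 + 4x2 = 9 and x2 = 0 → (3, 0)
  3x1 + 4x2 = 9 and x1 = 0 → (0, 2.25)

Vertices: (0, 0), (3, 0), (0, 2.25)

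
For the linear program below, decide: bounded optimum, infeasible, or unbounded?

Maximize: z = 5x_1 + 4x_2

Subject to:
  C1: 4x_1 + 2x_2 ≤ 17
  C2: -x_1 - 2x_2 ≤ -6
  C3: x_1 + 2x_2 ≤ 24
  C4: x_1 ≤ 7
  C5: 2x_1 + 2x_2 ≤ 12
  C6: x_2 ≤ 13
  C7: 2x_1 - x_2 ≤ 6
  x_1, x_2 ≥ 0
The point (2.5, 3.5) satisfies every constraint, so the LP is feasible; the constraints give x_1 ≤ 7 and x_2 ≤ 13, which with x_1, x_2 ≥ 0 keep the feasible region inside a bounded box. A feasible, bounded LP attains a finite optimum at a vertex.

Evaluating z = 5x_1 + 4x_2 at each vertex:
  (3.6, 1.2): z = 22.8
  (3.625, 1.25): z = 23.12
  (2.5, 3.5): z = 26.5
  (0, 6): z = 24
  (0, 3): z = 12

The LP has an optimal solution: (2.5, 3.5) with z = 26.5.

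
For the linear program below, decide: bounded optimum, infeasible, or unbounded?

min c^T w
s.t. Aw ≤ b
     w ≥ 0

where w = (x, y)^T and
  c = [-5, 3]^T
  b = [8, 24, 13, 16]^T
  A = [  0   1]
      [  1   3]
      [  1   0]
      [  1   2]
The point (13, 0) satisfies every constraint, so the LP is feasible; the constraints give x ≤ 13 and y ≤ 8, which with x, y ≥ 0 keep the feasible region inside a bounded box. A feasible, bounded LP attains a finite optimum at a vertex.

Bounded optimum: z* = -65 at (13, 0).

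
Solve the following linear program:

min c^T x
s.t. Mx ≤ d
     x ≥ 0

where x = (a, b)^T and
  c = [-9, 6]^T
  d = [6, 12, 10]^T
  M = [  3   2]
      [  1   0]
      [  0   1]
Each vertex is the intersection of two constraint boundaries that also satisfies all remaining constraints:
  a = 0 and b = 0 → (0, 0)
  3a + 2b = 6 and b = 0 → (2, 0)
  3a + 2b = 6 and a = 0 → (0, 3)

Evaluating z = -9a + 6b at each vertex:
  (0, 0): z = 0
  (2, 0): z = -18
  (0, 3): z = 18

The minimum is at (2, 0) with z = -18.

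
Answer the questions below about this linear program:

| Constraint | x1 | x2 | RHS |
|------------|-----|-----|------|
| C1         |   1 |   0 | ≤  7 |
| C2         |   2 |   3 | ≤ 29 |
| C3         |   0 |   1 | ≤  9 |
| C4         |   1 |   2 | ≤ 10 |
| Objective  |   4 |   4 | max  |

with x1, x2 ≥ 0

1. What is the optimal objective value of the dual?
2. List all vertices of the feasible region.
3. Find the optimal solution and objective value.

1. 34 (by strong duality, equal to the primal optimum)
2. (0, 0), (7, 0), (7, 1.5), (0, 5)
3. x1 = 7, x2 = 1.5, z = 34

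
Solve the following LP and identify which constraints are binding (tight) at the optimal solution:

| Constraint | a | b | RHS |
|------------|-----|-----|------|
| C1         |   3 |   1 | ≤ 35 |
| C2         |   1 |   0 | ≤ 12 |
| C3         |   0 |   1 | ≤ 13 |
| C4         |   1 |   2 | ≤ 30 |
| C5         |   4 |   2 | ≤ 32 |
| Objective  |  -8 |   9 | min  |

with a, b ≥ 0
Optimal: a = 8, b = 0
Slack at optimum:
  C1: slack = 11
  C2: slack = 4
  C3: slack = 13
  C4: slack = 22
  C5: slack = 0 (binding)
  a ≥ 0: a = 8
  b ≥ 0: b = 0 (binding)
Binding constraints: C5, b ≥ 0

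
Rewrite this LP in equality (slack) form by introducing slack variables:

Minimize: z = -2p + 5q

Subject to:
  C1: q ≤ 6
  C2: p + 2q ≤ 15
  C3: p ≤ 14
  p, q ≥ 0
min z = -2p + 5q

s.t.
  q + s1 = 6
  p + 2q + s2 = 15
  p + s3 = 14
  p, q, s1, s2, s3 ≥ 0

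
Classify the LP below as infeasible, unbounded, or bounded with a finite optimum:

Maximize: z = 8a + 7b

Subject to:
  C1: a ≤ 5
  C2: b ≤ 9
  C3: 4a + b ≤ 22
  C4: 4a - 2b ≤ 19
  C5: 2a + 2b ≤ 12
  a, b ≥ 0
The point (5, 1) satisfies every constraint, so the LP is feasible; the constraints give a ≤ 5 and b ≤ 9, which with a, b ≥ 0 keep the feasible region inside a bounded box. A feasible, bounded LP attains a finite optimum at a vertex.

Evaluating z = 8a + 7b at each vertex:
  (0, 0): z = 0
  (4.75, 0): z = 38
  (5, 0.5): z = 43.5
  (5, 1): z = 47
  (0, 6): z = 42

The LP has an optimal solution: (5, 1) with z = 47.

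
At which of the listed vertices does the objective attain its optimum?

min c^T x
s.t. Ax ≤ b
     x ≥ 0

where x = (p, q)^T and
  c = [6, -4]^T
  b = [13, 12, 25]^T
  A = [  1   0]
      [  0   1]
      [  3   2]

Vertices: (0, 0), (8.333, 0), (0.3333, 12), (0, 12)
Evaluating z = 6p - 4q at each vertex:
  (0, 0): z = 0
  (8.333, 0): z = 50
  (0.3333, 12): z = -46
  (0, 12): z = -48

The smallest value is z = -48, attained at (0, 12).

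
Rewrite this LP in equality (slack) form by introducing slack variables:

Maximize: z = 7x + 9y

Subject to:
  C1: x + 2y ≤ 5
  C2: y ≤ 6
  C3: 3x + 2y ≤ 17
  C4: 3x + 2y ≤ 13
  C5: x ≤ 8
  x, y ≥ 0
max z = 7x + 9y

s.t.
  x + 2y + s1 = 5
  y + s2 = 6
  3x + 2y + s3 = 17
  3x + 2y + s4 = 13
  x + s5 = 8
  x, y, s1, s2, s3, s4, s5 ≥ 0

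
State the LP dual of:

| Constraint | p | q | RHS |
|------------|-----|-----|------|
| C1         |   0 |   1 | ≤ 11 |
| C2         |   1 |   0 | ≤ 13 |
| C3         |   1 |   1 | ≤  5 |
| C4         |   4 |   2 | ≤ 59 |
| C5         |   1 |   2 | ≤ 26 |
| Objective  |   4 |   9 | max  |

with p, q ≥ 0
Minimize: z = 11y1 + 13y2 + 5y3 + 59y4 + 26y5

Subject to:
  C1: -y2 - y3 - 4y4 - y5 ≤ -4
  C2: -y1 - y3 - 2y4 - 2y5 ≤ -9
  y1, y2, y3, y4, y5 ≥ 0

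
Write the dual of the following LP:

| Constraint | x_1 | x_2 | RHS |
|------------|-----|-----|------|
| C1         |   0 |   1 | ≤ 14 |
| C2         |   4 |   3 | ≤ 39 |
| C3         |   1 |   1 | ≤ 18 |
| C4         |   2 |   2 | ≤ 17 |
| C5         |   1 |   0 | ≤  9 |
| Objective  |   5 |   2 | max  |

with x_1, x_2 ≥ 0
Minimize: z = 14y1 + 39y2 + 18y3 + 17y4 + 9y5

Subject to:
  C1: -4y2 - y3 - 2y4 - y5 ≤ -5
  C2: -y1 - 3y2 - y3 - 2y4 ≤ -2
  y1, y2, y3, y4, y5 ≥ 0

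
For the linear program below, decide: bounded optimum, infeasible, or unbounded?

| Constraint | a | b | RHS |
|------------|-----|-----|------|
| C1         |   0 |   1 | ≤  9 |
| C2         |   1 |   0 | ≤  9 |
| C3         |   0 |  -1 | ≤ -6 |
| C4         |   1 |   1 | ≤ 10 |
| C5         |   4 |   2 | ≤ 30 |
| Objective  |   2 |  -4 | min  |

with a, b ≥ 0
The point (0, 9) satisfies every constraint, so the LP is feasible; the constraints give a ≤ 9 and b ≤ 9, which with a, b ≥ 0 keep the feasible region inside a bounded box. A feasible, bounded LP attains a finite optimum at a vertex.

Evaluating z = 2a - 4b at each vertex:
  (0, 6): z = -24
  (4, 6): z = -16
  (1, 9): z = -34
  (0, 9): z = -36

Bounded optimum: z* = -36 at (0, 9).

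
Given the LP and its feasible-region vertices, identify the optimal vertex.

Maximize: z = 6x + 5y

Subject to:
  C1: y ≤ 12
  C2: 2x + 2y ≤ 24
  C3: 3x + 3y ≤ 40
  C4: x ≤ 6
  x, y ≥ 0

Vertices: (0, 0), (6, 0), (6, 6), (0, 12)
Evaluating z = 6x + 5y at each vertex:
  (0, 0): z = 0
  (6, 0): z = 36
  (6, 6): z = 66
  (0, 12): z = 60

The largest value is z = 66, attained at (6, 6).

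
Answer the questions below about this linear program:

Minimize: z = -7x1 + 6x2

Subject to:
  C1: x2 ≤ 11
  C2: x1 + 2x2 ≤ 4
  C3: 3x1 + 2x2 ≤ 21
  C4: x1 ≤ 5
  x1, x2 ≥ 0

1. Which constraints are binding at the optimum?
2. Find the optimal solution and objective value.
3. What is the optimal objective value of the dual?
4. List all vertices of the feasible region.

1. C2, x2 ≥ 0
2. x1 = 4, x2 = 0, z = -28
3. -28 (by strong duality, equal to the primal optimum)
4. (0, 0), (4, 0), (0, 2)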